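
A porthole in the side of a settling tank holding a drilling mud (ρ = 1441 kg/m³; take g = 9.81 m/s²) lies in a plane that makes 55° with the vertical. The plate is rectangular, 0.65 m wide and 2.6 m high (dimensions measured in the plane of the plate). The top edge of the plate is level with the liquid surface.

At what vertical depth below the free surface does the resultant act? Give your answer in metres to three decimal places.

h_p = 0.994 m

γ = ρg = 1441 × 9.81 / 1000 = 14.13621 kN/m³.
The plate makes 55° with the vertical, i.e. θ = 90° − 55° = 35° to the horizontal. Measuring y along the incline from the free-surface line, vertical depth h = y·sinθ with sinθ = 0.573576.
The centroid lies 2.6/2 = 1.3 m below the top edge, so y_c = 1.3 m and h_c = 1.3 × 0.573576 = 0.745649 m.
A = 0.65 × 2.6 = 1.69 m².
Resultant F = γ·h_c·A = 14.13621 × 0.745649 × 1.69 = 17.8137 kN.
I_c = b·h³/12 = 0.65 × 2.6³/12 = 0.952033 m⁴.
Centre of pressure: y_p = y_c + I_c/(y_c·A) = 1.3 + 0.952033/(1.3 × 1.69) = 1.3 + 0.433333 = 1.73333 m along the plane.
Vertically, h_p = y_p·sinθ = 1.73333 × 0.573576 = 0.994196 m.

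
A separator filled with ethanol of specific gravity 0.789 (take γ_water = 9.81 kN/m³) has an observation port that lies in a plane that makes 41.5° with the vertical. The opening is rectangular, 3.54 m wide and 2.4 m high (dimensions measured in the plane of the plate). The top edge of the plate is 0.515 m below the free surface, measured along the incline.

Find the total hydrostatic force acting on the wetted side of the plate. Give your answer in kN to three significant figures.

F ≈ 84.5 kN

γ = 0.789 × 9.81 = 7.74009 kN/m³.
The plate makes 41.5° with the vertical, i.e. θ = 90° − 41.5° = 48.5° to the horizontal. Measuring y along the incline from the free-surface line, vertical depth h = y·sinθ with sinθ = 0.748956.
The centroid lies 2.4/2 = 1.2 m below the top edge, so y_c = 0.515 + 1.2 = 1.715 m and h_c = 1.715 × 0.748956 = 1.28446 m.
A = 3.54 × 2.4 = 8.496 m².
Resultant F = γ·h_c·A = 7.74009 × 1.28446 × 8.496 = 84.4658 kN.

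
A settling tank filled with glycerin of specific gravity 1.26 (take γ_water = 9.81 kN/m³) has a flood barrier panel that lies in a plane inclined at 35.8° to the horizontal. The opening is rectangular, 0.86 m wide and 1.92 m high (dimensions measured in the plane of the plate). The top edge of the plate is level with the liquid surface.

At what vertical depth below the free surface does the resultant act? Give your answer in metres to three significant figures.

h_p = 0.749 m

γ = 1.26 × 9.81 = 12.3606 kN/m³.
Let θ = 35.8° be the plate's angle to the horizontal; measure y along the incline from where the plane meets the free surface. Vertical depth h = y·sinθ with sinθ = 0.584958.
The centroid lies 1.92/2 = 0.96 m below the top edge, so y_c = 0.96 m and h_c = 0.96 × 0.584958 = 0.56156 m.
A = 0.86 × 1.92 = 1.6512 m².
Resultant F = γ·h_c·A = 12.3606 × 0.56156 × 1.6512 = 11.4613 kN.
I_c = b·h³/12 = 0.86 × 1.92³/12 = 0.507249 m⁴.
Centre of pressure: y_p = y_c + I_c/(y_c·A) = 0.96 + 0.507249/(0.96 × 1.6512) = 0.96 + 0.32 = 1.28 m along the plane.
Vertically, h_p = y_p·sinθ = 1.28 × 0.584958 = 0.748746 m.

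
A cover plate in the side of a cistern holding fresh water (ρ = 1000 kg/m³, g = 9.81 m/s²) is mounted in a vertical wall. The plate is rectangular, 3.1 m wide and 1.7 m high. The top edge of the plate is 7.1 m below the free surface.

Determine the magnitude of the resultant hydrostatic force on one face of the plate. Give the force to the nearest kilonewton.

γ = ρg = 1000 × 9.81 = 9810 N/m³ = 9.81 kN/m³.
The centroid lies 1.7/2 = 0.85 m below the top edge, so the centroid depth is h_c = 7.1 + 0.85 = 7.95 m.
A = 3.1 × 1.7 = 5.27 m².
Resultant F = γ·h_c·A = 9.81 × 7.95 × 5.27 = 411.005 kN.

F ≈ 411 kN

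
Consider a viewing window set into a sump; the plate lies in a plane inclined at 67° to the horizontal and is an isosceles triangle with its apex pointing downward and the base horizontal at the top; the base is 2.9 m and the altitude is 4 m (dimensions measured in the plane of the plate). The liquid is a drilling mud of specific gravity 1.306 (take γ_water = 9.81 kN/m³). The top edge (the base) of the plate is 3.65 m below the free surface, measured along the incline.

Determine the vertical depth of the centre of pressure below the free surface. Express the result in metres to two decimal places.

h_p = 4.75 m

γ = 1.306 × 9.81 = 12.81186 kN/m³.
Let θ = 67° be the plate's angle to the horizontal; measure y along the incline from where the plane meets the free surface. Vertical depth h = y·sinθ with sinθ = 0.920505.
With the apex down, the centroid sits h/3 = 4/3 = 1.33333 m below the base (the top edge), so y_c = 3.65 + 1.33333 = 4.98333 m and h_c = 4.98333 × 0.920505 = 4.58718 m.
A = ½ × 2.9 × 4 = 5.8 m².
Resultant F = γ·h_c·A = 12.81186 × 4.58718 × 5.8 = 340.868 kN.
I_c = b·h³/36 = 2.9 × 4³/36 = 5.15556 m⁴.
Centre of pressure: y_p = y_c + I_c/(y_c·A) = 4.98333 + 5.15556/(4.98333 × 5.8) = 4.98333 + 0.178373 = 5.1617 m along the plane.
Vertically, h_p = y_p·sinθ = 5.1617 × 0.920505 = 4.75137 m.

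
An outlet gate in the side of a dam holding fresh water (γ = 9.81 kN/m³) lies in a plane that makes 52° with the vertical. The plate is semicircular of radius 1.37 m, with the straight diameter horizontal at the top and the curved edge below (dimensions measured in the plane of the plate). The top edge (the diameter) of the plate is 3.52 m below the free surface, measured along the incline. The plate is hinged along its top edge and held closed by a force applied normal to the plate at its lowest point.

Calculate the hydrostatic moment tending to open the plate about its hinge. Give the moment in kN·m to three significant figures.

γ = 9.81 kN/m³.
The plate makes 52° with the vertical, i.e. θ = 90° − 52° = 38° to the horizontal. Measuring y along the incline from the free-surface line, vertical depth h = y·sinθ with sinθ = 0.615661.
The centroid of a semicircle lies 4r/(3π) = 0.581446 m from the diameter, here below the top edge, so y_c = 3.52 + 0.581446 = 4.10145 m and h_c = 4.10145 × 0.615661 = 2.5251 m.
A = πr²/2 = π × 1.37²/2 = 2.94823 m².
Resultant F = γ·h_c·A = 9.81 × 2.5251 × 2.94823 = 73.0313 kN.
I_c = (π/8 − 8/(9π))·r⁴ = 0.109757 × 1.37⁴ = 0.386647 m⁴.
Centre of pressure: y_p = y_c + I_c/(y_c·A) = 4.10145 + 0.386647/(4.10145 × 2.94823) = 4.10145 + 0.0319754 = 4.13343 m along the plane.
The resultant acts 0.581446 + 0.0319754 = 0.613421 m (along the plate) below the hinge at the top edge, so the moment about the hinge is M = F × 0.613421 = 73.0313 × 0.613421 = 44.7989 kN·m.

M ≈ 44.8 kN·m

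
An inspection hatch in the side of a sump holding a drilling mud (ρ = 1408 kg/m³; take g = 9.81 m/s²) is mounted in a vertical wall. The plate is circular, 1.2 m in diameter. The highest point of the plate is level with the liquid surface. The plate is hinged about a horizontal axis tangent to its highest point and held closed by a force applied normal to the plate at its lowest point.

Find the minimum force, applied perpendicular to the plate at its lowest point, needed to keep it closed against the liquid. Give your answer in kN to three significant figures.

γ = ρg = 1408 × 9.81 / 1000 = 13.81248 kN/m³.
The centroid is at the centre, 0.6 m below the top of the plate, so the centroid depth is h_c = 0.6 m.
A = π(0.6)² = 1.13097 m².
Resultant F = γ·h_c·A = 13.81248 × 0.6 × 1.13097 = 9.3729 kN.
I_c = πr⁴/4 = π × 0.6⁴/4 = 0.101788 m⁴.
Centre of pressure: y_p = y_c + I_c/(y_c·A) = 0.6 + 0.101788/(0.6 × 1.13097) = 0.6 + 0.150001 = 0.750001 m along the plane.
The resultant acts 0.6 + 0.150001 = 0.750001 m (along the plate) below the hinge at the top edge, so the moment about the hinge is M = F × 0.750001 = 9.3729 × 0.750001 = 7.02968 kN·m.
A normal force at the bottom, 1.2 m from the hinge, must supply this moment: P = 7.02968/1.2 = 5.85807 kN.

P ≈ 5.86 kN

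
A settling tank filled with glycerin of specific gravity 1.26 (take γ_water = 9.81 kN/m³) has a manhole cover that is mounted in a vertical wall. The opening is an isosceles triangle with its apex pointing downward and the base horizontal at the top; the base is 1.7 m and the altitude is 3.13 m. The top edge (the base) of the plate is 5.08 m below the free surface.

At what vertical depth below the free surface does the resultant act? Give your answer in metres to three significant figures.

γ = 1.26 × 9.81 = 12.3606 kN/m³.
With the apex down, the centroid sits h/3 = 3.13/3 = 1.04333 m below the base (the top edge), so the centroid depth is h_c = 5.08 + 1.04333 = 6.12333 m.
A = ½ × 1.7 × 3.13 = 2.6605 m².
Resultant F = γ·h_c·A = 12.3606 × 6.12333 × 2.6605 = 201.368 kN.
I_c = b·h³/36 = 1.7 × 3.13³/36 = 1.44804 m⁴.
Centre of pressure: y_p = y_c + I_c/(y_c·A) = 6.12333 + 1.44804/(6.12333 × 2.6605) = 6.12333 + 0.0888852 = 6.21222 m along the plane.

h_p = 6.21 m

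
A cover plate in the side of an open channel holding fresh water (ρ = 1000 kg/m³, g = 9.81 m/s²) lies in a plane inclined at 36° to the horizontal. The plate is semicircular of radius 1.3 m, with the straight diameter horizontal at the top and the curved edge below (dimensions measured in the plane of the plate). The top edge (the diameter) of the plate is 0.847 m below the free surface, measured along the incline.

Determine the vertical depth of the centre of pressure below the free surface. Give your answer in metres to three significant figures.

γ = ρg = 1000 × 9.81 = 9810 N/m³ = 9.81 kN/m³.
Let θ = 36° be the plate's angle to the horizontal; measure y along the incline from where the plane meets the free surface. Vertical depth h = y·sinθ with sinθ = 0.587785.
The centroid of a semicircle lies 4r/(3π) = 0.551737 m from the diameter, here below the top edge, so y_c = 0.847 + 0.551737 = 1.39874 m and h_c = 1.39874 × 0.587785 = 0.822158 m.
A = πr²/2 = π × 1.3²/2 = 2.65465 m².
Resultant F = γ·h_c·A = 9.81 × 0.822158 × 2.65465 = 21.4107 kN.
I_c = (π/8 − 8/(9π))·r⁴ = 0.109757 × 1.3⁴ = 0.313477 m⁴.
Centre of pressure: y_p = y_c + I_c/(y_c·A) = 1.39874 + 0.313477/(1.39874 × 2.65465) = 1.39874 + 0.0844231 = 1.48316 m along the plane.
Vertically, h_p = y_p·sinθ = 1.48316 × 0.587785 = 0.871779 m.

h_p = 0.872 m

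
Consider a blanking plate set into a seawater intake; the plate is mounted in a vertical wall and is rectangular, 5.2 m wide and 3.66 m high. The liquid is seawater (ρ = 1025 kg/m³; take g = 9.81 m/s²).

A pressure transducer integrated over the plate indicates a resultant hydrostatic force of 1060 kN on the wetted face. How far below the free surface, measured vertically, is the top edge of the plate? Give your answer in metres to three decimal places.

γ = ρg = 1025 × 9.81 / 1000 = 10.05525 kN/m³.
A = 5.2 × 3.66 = 19.032 m².
From F = γ·h_c·A, the centroid depth is h_c = 1060/(10.05525 × 19.032) = 5.53896 m.
The centroid lies 3.66/2 = 1.83 m below the top edge, so the top edge sits at h_top = 5.53896 − 1.83 = 3.70896 m below the surface.

d_top ≈ 3.709 m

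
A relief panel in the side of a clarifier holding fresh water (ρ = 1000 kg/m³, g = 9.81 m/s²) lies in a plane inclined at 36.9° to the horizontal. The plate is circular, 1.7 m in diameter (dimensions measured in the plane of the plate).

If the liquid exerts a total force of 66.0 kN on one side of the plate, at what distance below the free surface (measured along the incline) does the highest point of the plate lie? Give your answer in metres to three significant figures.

y_top ≈ 4.09 m

γ = ρg = 1000 × 9.81 = 9810 N/m³ = 9.81 kN/m³.
A = π(0.85)² = 2.2698 m².
From F = γ·h_c·A, the centroid depth is h_c = 66.0/(9.81 × 2.2698) = 2.96406 m.
Let θ = 36.9° be the plate's angle to the horizontal; measure y along the incline from where the plane meets the free surface. Vertical depth h = y·sinθ with sinθ = 0.600420.
Along the incline, y_c = h_c/sinθ = 2.96406/0.600420 = 4.93664 m.
The centroid is at the centre, 0.85 m below the top of the plate, so the highest point sits at y_top = 4.93664 − 0.85 = 4.08664 m along the incline.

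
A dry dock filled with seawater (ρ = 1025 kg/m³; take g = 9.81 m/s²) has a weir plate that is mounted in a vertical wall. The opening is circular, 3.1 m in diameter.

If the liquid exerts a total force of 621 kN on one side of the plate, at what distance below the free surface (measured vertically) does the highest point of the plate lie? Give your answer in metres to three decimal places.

d_top ≈ 6.632 m

γ = ρg = 1025 × 9.81 / 1000 = 10.05525 kN/m³.
A = π(1.55)² = 7.54768 m².
From F = γ·h_c·A, the centroid depth is h_c = 621/(10.05525 × 7.54768) = 8.18249 m.
The centroid is at the centre, 1.55 m below the top of the plate, so the highest point sits at h_top = 8.18249 − 1.55 = 6.63249 m below the surface.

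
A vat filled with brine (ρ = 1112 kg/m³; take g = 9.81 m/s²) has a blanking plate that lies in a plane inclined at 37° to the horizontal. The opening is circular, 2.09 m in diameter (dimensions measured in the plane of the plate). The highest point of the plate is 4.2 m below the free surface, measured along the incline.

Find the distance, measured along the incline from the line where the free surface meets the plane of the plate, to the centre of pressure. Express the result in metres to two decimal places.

γ = ρg = 1112 × 9.81 / 1000 = 10.90872 kN/m³.
Let θ = 37° be the plate's angle to the horizontal; measure y along the incline from where the plane meets the free surface. Vertical depth h = y·sinθ with sinθ = 0.601815.
The centroid is at the centre, 1.045 m below the top of the plate, so y_c = 4.2 + 1.045 = 5.245 m and h_c = 5.245 × 0.601815 = 3.15652 m.
A = π(1.045)² = 3.4307 m².
Resultant F = γ·h_c·A = 10.90872 × 3.15652 × 3.4307 = 118.131 kN.
I_c = πr⁴/4 = π × 1.045⁴/4 = 0.936602 m⁴.
Centre of pressure: y_p = y_c + I_c/(y_c·A) = 5.245 + 0.936602/(5.245 × 3.4307) = 5.245 + 0.0520507 = 5.29705 m along the plane.

y_p = 5.30 m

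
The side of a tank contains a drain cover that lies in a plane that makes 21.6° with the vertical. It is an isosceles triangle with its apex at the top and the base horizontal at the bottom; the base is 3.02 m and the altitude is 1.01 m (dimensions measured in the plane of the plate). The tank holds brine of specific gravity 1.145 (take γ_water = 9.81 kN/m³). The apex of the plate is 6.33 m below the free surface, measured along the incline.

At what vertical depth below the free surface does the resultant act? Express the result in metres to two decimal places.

γ = 1.145 × 9.81 = 11.23245 kN/m³.
The plate makes 21.6° with the vertical, i.e. θ = 90° − 21.6° = 68.4° to the horizontal. Measuring y along the incline from the free-surface line, vertical depth h = y·sinθ with sinθ = 0.929776.
With the apex up, the centroid sits 2h/3 = 2 × 1.01/3 = 0.673333 m below the apex, so y_c = 6.33 + 0.673333 = 7.00333 m and h_c = 7.00333 × 0.929776 = 6.51153 m.
A = ½ × 3.02 × 1.01 = 1.5251 m².
Resultant F = γ·h_c·A = 11.23245 × 6.51153 × 1.5251 = 111.546 kN.
I_c = b·h³/36 = 3.02 × 1.01³/36 = 0.0864308 m⁴.
Centre of pressure: y_p = y_c + I_c/(y_c·A) = 7.00333 + 0.0864308/(7.00333 × 1.5251) = 7.00333 + 0.00809218 = 7.01142 m along the plane.
Vertically, h_p = y_p·sinθ = 7.01142 × 0.929776 = 6.51905 m.

h_p = 6.52 m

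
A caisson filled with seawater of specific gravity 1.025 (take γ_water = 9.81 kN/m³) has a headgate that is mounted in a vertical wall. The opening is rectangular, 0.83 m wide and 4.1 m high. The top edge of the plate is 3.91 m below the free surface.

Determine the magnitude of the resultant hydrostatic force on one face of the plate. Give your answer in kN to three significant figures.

F ≈ 204 kN

γ = 1.025 × 9.81 = 10.05525 kN/m³.
The centroid lies 4.1/2 = 2.05 m below the top edge, so the centroid depth is h_c = 3.91 + 2.05 = 5.96 m.
A = 0.83 × 4.1 = 3.403 m².
Resultant F = γ·h_c·A = 10.05525 × 5.96 × 3.403 = 203.939 kN.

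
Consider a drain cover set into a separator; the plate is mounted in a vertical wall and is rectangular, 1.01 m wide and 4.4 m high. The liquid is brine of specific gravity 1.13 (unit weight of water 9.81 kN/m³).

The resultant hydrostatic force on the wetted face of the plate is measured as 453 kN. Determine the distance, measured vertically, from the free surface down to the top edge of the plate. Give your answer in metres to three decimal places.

d_top ≈ 6.996 m

γ = 1.13 × 9.81 = 11.0853 kN/m³.
A = 1.01 × 4.4 = 4.444 m².
From F = γ·h_c·A, the centroid depth is h_c = 453/(11.0853 × 4.444) = 9.19553 m.
The centroid lies 4.4/2 = 2.2 m below the top edge, so the top edge sits at h_top = 9.19553 − 2.2 = 6.99553 m below the surface.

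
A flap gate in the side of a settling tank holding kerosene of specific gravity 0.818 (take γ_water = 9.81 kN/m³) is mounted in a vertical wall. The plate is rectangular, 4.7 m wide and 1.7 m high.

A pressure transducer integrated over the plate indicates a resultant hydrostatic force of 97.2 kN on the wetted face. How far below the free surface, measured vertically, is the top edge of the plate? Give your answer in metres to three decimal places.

γ = 0.818 × 9.81 = 8.02458 kN/m³.
A = 4.7 × 1.7 = 7.99 m².
From F = γ·h_c·A, the centroid depth is h_c = 97.2/(8.02458 × 7.99) = 1.51599 m.
The centroid lies 1.7/2 = 0.85 m below the top edge, so the top edge sits at h_top = 1.51599 − 0.85 = 0.66599 m below the surface.

d_top ≈ 0.666 m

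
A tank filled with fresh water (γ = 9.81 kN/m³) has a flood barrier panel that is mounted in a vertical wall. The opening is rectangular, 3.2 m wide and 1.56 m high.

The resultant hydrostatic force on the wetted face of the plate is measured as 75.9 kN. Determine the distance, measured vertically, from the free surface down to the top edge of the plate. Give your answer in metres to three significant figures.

γ = 9.81 kN/m³.
A = 3.2 × 1.56 = 4.992 m².
From F = γ·h_c·A, the centroid depth is h_c = 75.9/(9.81 × 4.992) = 1.54988 m.
The centroid lies 1.56/2 = 0.78 m below the top edge, so the top edge sits at h_top = 1.54988 − 0.78 = 0.76988 m below the surface.

d_top ≈ 0.770 m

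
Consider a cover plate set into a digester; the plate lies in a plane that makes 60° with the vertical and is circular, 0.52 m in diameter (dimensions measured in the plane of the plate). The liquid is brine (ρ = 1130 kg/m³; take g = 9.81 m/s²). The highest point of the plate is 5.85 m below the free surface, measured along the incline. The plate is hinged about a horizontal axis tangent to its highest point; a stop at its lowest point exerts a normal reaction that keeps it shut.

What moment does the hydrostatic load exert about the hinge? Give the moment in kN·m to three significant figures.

M ≈ 1.89 kN·m

γ = ρg = 1130 × 9.81 / 1000 = 11.0853 kN/m³.
The plate makes 60° with the vertical, i.e. θ = 90° − 60° = 30° to the horizontal. Measuring y along the incline from the free-surface line, vertical depth h = y·sinθ with sinθ = 0.500000.
The centroid is at the centre, 0.26 m below the top of the plate, so y_c = 5.85 + 0.26 = 6.11 m and h_c = 6.11 × 0.500000 = 3.055 m.
A = π(0.26)² = 0.212372 m².
Resultant F = γ·h_c·A = 11.0853 × 3.055 × 0.212372 = 7.1921 kN.
I_c = πr⁴/4 = π × 0.26⁴/4 = 0.00358908 m⁴.
Centre of pressure: y_p = y_c + I_c/(y_c·A) = 6.11 + 0.00358908/(6.11 × 0.212372) = 6.11 + 0.00276595 = 6.11277 m along the plane.
The resultant acts 0.26 + 0.00276595 = 0.262766 m (along the plate) below the hinge at the top edge, so the moment about the hinge is M = F × 0.262766 = 7.1921 × 0.262766 = 1.88984 kN·m.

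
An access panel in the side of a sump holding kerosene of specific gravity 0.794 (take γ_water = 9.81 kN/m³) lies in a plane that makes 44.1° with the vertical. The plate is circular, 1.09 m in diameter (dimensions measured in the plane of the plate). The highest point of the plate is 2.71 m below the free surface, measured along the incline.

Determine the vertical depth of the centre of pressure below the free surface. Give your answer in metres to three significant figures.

h_p = 2.35 m

γ = 0.794 × 9.81 = 7.78914 kN/m³.
The plate makes 44.1° with the vertical, i.e. θ = 90° − 44.1° = 45.9° to the horizontal. Measuring y along the incline from the free-surface line, vertical depth h = y·sinθ with sinθ = 0.718126.
The centroid is at the centre, 0.545 m below the top of the plate, so y_c = 2.71 + 0.545 = 3.255 m and h_c = 3.255 × 0.718126 = 2.3375 m.
A = π(0.545)² = 0.933132 m².
Resultant F = γ·h_c·A = 7.78914 × 2.3375 × 0.933132 = 16.9896 kN.
I_c = πr⁴/4 = π × 0.545⁴/4 = 0.0692909 m⁴.
Centre of pressure: y_p = y_c + I_c/(y_c·A) = 3.255 + 0.0692909/(3.255 × 0.933132) = 3.255 + 0.022813 = 3.27781 m along the plane.
Vertically, h_p = y_p·sinθ = 3.27781 × 0.718126 = 2.35388 m.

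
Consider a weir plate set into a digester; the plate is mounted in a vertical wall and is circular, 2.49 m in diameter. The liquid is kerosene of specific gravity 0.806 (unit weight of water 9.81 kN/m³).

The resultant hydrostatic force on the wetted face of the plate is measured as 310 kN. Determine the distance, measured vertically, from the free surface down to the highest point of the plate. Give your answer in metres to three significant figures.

γ = 0.806 × 9.81 = 7.90686 kN/m³.
A = π(1.245)² = 4.86955 m².
From F = γ·h_c·A, the centroid depth is h_c = 310/(7.90686 × 4.86955) = 8.05135 m.
The centroid is at the centre, 1.245 m below the top of the plate, so the highest point sits at h_top = 8.05135 − 1.245 = 6.80635 m below the surface.

d_top ≈ 6.81 m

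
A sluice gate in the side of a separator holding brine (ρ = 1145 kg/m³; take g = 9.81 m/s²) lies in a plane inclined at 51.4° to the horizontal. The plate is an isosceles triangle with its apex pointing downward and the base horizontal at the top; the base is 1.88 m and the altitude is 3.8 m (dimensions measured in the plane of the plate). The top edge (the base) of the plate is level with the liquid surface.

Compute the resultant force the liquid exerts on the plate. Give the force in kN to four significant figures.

γ = ρg = 1145 × 9.81 / 1000 = 11.23245 kN/m³.
Let θ = 51.4° be the plate's angle to the horizontal; measure y along the incline from where the plane meets the free surface. Vertical depth h = y·sinθ with sinθ = 0.781520.
With the apex down, the centroid sits h/3 = 3.8/3 = 1.26667 m below the base (the top edge), so y_c = 1.26667 m and h_c = 1.26667 × 0.781520 = 0.989928 m.
A = ½ × 1.88 × 3.8 = 3.572 m².
Resultant F = γ·h_c·A = 11.23245 × 0.989928 × 3.572 = 39.7182 kN.

F ≈ 39.72 kN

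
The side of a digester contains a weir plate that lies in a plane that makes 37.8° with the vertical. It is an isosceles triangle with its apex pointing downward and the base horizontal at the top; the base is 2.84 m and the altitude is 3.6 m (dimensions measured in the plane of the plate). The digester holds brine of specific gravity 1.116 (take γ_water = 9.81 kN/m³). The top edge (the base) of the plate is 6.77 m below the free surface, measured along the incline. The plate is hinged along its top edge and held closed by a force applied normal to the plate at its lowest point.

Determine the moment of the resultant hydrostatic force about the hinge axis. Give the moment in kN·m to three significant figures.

M ≈ 455 kN·m

γ = 1.116 × 9.81 = 10.94796 kN/m³.
The plate makes 37.8° with the vertical, i.e. θ = 90° − 37.8° = 52.2° to the horizontal. Measuring y along the incline from the free-surface line, vertical depth h = y·sinθ with sinθ = 0.790155.
With the apex down, the centroid sits h/3 = 3.6/3 = 1.2 m below the base (the top edge), so y_c = 6.77 + 1.2 = 7.97 m and h_c = 7.97 × 0.790155 = 6.29754 m.
A = ½ × 2.84 × 3.6 = 5.112 m².
Resultant F = γ·h_c·A = 10.94796 × 6.29754 × 5.112 = 352.448 kN.
I_c = b·h³/36 = 2.84 × 3.6³/36 = 3.68064 m⁴.
Centre of pressure: y_p = y_c + I_c/(y_c·A) = 7.97 + 3.68064/(7.97 × 5.112) = 7.97 + 0.0903388 = 8.06034 m along the plane.
The resultant acts 1.2 + 0.0903388 = 1.29034 m (along the plate) below the hinge at the top edge, so the moment about the hinge is M = F × 1.29034 = 352.448 × 1.29034 = 454.778 kN·m.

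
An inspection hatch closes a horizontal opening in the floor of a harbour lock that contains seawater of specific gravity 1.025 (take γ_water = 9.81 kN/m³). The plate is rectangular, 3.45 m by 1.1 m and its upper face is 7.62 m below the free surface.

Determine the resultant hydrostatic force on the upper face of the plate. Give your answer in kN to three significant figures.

F ≈ 291 kN

γ = 1.025 × 9.81 = 10.05525 kN/m³.
The plate is horizontal, so pressure is uniform at p = γ·h = 10.05525 × 7.62 = 76.621 kN/m².
A = 3.45 × 1.1 = 3.795 m².
F = p·A = 76.621 × 3.795 = 290.777 kN.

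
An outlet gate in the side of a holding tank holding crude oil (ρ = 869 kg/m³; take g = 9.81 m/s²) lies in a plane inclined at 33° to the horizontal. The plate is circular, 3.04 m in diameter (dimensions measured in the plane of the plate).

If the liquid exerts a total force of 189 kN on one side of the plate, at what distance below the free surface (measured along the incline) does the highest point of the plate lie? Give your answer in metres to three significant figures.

y_top ≈ 4.09 m

γ = ρg = 869 × 9.81 / 1000 = 8.52489 kN/m³.
A = π(1.52)² = 7.25834 m².
From F = γ·h_c·A, the centroid depth is h_c = 189/(8.52489 × 7.25834) = 3.05447 m.
Let θ = 33° be the plate's angle to the horizontal; measure y along the incline from where the plane meets the free surface. Vertical depth h = y·sinθ with sinθ = 0.544639.
Along the incline, y_c = h_c/sinθ = 3.05447/0.544639 = 5.60825 m.
The centroid is at the centre, 1.52 m below the top of the plate, so the highest point sits at y_top = 5.60825 − 1.52 = 4.08825 m along the incline.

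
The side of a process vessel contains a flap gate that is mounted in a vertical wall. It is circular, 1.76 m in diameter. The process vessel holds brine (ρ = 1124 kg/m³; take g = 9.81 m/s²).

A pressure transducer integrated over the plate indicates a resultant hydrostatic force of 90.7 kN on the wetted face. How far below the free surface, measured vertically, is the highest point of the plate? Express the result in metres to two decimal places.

d_top ≈ 2.50 m

γ = ρg = 1124 × 9.81 / 1000 = 11.02644 kN/m³.
A = π(0.88)² = 2.43285 m².
From F = γ·h_c·A, the centroid depth is h_c = 90.7/(11.02644 × 2.43285) = 3.38109 m.
The centroid is at the centre, 0.88 m below the top of the plate, so the highest point sits at h_top = 3.38109 − 0.88 = 2.50109 m below the surface.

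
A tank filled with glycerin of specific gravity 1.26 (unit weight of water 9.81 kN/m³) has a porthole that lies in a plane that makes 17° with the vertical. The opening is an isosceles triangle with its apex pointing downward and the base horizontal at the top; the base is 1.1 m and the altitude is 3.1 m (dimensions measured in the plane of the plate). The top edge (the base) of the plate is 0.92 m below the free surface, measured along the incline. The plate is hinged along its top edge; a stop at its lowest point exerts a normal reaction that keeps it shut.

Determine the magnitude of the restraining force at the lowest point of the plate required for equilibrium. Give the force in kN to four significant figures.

P ≈ 16.59 kN

γ = 1.26 × 9.81 = 12.3606 kN/m³.
The plate makes 17° with the vertical, i.e. θ = 90° − 17° = 73° to the horizontal. Measuring y along the incline from the free-surface line, vertical depth h = y·sinθ with sinθ = 0.956305.
With the apex down, the centroid sits h/3 = 3.1/3 = 1.03333 m below the base (the top edge), so y_c = 0.92 + 1.03333 = 1.95333 m and h_c = 1.95333 × 0.956305 = 1.86798 m.
A = ½ × 1.1 × 3.1 = 1.705 m².
Resultant F = γ·h_c·A = 12.3606 × 1.86798 × 1.705 = 39.3673 kN.
I_c = b·h³/36 = 1.1 × 3.1³/36 = 0.910281 m⁴.
Centre of pressure: y_p = y_c + I_c/(y_c·A) = 1.95333 + 0.910281/(1.95333 × 1.705) = 1.95333 + 0.273323 = 2.22665 m along the plane.
The resultant acts 1.03333 + 0.273323 = 1.30665 m (along the plate) below the hinge at the top edge, so the moment about the hinge is M = F × 1.30665 = 39.3673 × 1.30665 = 51.4393 kN·m.
A normal force at the bottom, 3.1 m from the hinge, must supply this moment: P = 51.4393/3.1 = 16.5933 kN.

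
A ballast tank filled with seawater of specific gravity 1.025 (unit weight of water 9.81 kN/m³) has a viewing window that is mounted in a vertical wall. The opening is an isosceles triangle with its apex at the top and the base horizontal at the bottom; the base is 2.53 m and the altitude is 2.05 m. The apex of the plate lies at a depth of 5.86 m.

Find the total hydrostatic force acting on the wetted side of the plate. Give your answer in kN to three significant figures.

γ = 1.025 × 9.81 = 10.05525 kN/m³.
With the apex up, the centroid sits 2h/3 = 2 × 2.05/3 = 1.36667 m below the apex, so the centroid depth is h_c = 5.86 + 1.36667 = 7.22667 m.
A = ½ × 2.53 × 2.05 = 2.59325 m².
Resultant F = γ·h_c·A = 10.05525 × 7.22667 × 2.59325 = 188.441 kN.

F ≈ 188 kN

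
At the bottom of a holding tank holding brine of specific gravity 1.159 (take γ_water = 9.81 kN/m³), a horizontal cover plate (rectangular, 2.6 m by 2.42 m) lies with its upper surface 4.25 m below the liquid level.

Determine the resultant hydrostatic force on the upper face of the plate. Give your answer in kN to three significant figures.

F ≈ 304 kN

γ = 1.159 × 9.81 = 11.36979 kN/m³.
The plate is horizontal, so pressure is uniform at p = γ·h = 11.36979 × 4.25 = 48.3216 kN/m².
A = 2.6 × 2.42 = 6.292 m².
F = p·A = 48.3216 × 6.292 = 304.04 kN.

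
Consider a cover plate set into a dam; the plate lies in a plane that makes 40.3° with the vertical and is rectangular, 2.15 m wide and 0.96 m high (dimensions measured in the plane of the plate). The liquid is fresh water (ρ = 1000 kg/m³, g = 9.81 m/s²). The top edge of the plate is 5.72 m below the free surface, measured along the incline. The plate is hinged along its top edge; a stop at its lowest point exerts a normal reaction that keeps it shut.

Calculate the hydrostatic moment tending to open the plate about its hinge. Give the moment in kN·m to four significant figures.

γ = ρg = 1000 × 9.81 = 9810 N/m³ = 9.81 kN/m³.
The plate makes 40.3° with the vertical, i.e. θ = 90° − 40.3° = 49.7° to the horizontal. Measuring y along the incline from the free-surface line, vertical depth h = y·sinθ with sinθ = 0.762668.
The centroid lies 0.96/2 = 0.48 m below the top edge, so y_c = 5.72 + 0.48 = 6.2 m and h_c = 6.2 × 0.762668 = 4.72854 m.
A = 2.15 × 0.96 = 2.064 m².
Resultant F = γ·h_c·A = 9.81 × 4.72854 × 2.064 = 95.7427 kN.
I_c = b·h³/12 = 2.15 × 0.96³/12 = 0.158515 m⁴.
Centre of pressure: y_p = y_c + I_c/(y_c·A) = 6.2 + 0.158515/(6.2 × 2.064) = 6.2 + 0.0123871 = 6.21239 m along the plane.
The resultant acts 0.48 + 0.0123871 = 0.492387 m (along the plate) below the hinge at the top edge, so the moment about the hinge is M = F × 0.492387 = 95.7427 × 0.492387 = 47.1425 kN·m.

M ≈ 47.14 kN·m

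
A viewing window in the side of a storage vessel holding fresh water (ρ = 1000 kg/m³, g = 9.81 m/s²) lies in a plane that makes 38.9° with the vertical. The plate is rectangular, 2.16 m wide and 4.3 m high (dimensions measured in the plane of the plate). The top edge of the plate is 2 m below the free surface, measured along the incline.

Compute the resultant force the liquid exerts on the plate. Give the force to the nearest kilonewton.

F ≈ 294 kN

γ = ρg = 1000 × 9.81 = 9810 N/m³ = 9.81 kN/m³.
The plate makes 38.9° with the vertical, i.e. θ = 90° − 38.9° = 51.1° to the horizontal. Measuring y along the incline from the free-surface line, vertical depth h = y·sinθ with sinθ = 0.778243.
The centroid lies 4.3/2 = 2.15 m below the top edge, so y_c = 2 + 2.15 = 4.15 m and h_c = 4.15 × 0.778243 = 3.22971 m.
A = 2.16 × 4.3 = 9.288 m².
Resultant F = γ·h_c·A = 9.81 × 3.22971 × 9.288 = 294.276 kN.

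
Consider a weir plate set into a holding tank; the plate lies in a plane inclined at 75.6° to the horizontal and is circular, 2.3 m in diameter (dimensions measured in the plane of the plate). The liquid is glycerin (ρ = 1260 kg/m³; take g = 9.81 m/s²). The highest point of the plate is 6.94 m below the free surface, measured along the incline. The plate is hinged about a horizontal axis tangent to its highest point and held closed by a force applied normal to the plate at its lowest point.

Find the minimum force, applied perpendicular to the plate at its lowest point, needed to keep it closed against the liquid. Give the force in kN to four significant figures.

P ≈ 208.4 kN

γ = ρg = 1260 × 9.81 / 1000 = 12.3606 kN/m³.
Let θ = 75.6° be the plate's angle to the horizontal; measure y along the incline from where the plane meets the free surface. Vertical depth h = y·sinθ with sinθ = 0.968583.
The centroid is at the centre, 1.15 m below the top of the plate, so y_c = 6.94 + 1.15 = 8.09 m and h_c = 8.09 × 0.968583 = 7.83584 m.
A = π(1.15)² = 4.15476 m².
Resultant F = γ·h_c·A = 12.3606 × 7.83584 × 4.15476 = 402.412 kN.
I_c = πr⁴/4 = π × 1.15⁴/4 = 1.37367 m⁴.
Centre of pressure: y_p = y_c + I_c/(y_c·A) = 8.09 + 1.37367/(8.09 × 4.15476) = 8.09 + 0.0408684 = 8.13087 m along the plane.
The resultant acts 1.15 + 0.0408684 = 1.19087 m (along the plate) below the hinge at the top edge, so the moment about the hinge is M = F × 1.19087 = 402.412 × 1.19087 = 479.22 kN·m.
A normal force at the bottom, 2.3 m from the hinge, must supply this moment: P = 479.22/2.3 = 208.357 kN.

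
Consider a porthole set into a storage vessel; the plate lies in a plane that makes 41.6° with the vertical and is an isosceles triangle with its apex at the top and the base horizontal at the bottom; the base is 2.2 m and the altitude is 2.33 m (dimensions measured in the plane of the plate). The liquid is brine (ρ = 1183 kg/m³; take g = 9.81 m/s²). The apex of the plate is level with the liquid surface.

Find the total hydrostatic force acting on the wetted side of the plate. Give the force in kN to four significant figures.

F ≈ 34.55 kN

γ = ρg = 1183 × 9.81 / 1000 = 11.60523 kN/m³.
The plate makes 41.6° with the vertical, i.e. θ = 90° − 41.6° = 48.4° to the horizontal. Measuring y along the incline from the free-surface line, vertical depth h = y·sinθ with sinθ = 0.747798.
With the apex up, the centroid sits 2h/3 = 2 × 2.33/3 = 1.55333 m below the apex, so y_c = 1.55333 m and h_c = 1.55333 × 0.747798 = 1.16158 m.
A = ½ × 2.2 × 2.33 = 2.563 m².
Resultant F = γ·h_c·A = 11.60523 × 1.16158 × 2.563 = 34.5503 kN.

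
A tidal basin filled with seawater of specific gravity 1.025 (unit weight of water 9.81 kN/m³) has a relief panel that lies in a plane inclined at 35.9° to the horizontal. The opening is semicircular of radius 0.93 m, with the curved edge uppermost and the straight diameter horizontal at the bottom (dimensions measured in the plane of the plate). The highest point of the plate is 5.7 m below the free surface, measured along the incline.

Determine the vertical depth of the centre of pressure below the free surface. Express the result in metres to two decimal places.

h_p = 3.66 m

γ = 1.025 × 9.81 = 10.05525 kN/m³.
Let θ = 35.9° be the plate's angle to the horizontal; measure y along the incline from where the plane meets the free surface. Vertical depth h = y·sinθ with sinθ = 0.586372.
The centroid lies 4r/(3π) = 0.394704 m above the diameter, so r − 4r/(3π) = 0.93 − 0.394704 = 0.535296 m below the topmost point, so y_c = 5.7 + 0.535296 = 6.2353 m and h_c = 6.2353 × 0.586372 = 3.65621 m.
A = πr²/2 = π × 0.93²/2 = 1.35858 m².
Resultant F = γ·h_c·A = 10.05525 × 3.65621 × 1.35858 = 49.947 kN.
I_c = (π/8 − 8/(9π))·r⁴ = 0.109757 × 0.93⁴ = 0.0821039 m⁴.
Centre of pressure: y_p = y_c + I_c/(y_c·A) = 6.2353 + 0.0821039/(6.2353 × 1.35858) = 6.2353 + 0.00969217 = 6.24499 m along the plane.
Vertically, h_p = y_p·sinθ = 6.24499 × 0.586372 = 3.66189 m.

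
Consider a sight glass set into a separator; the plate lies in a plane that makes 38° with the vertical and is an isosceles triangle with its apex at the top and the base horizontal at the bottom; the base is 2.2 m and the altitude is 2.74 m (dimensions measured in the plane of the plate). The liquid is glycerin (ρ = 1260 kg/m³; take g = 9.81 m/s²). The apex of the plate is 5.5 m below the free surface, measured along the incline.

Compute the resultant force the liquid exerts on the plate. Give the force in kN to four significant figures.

γ = ρg = 1260 × 9.81 / 1000 = 12.3606 kN/m³.
The plate makes 38° with the vertical, i.e. θ = 90° − 38° = 52° to the horizontal. Measuring y along the incline from the free-surface line, vertical depth h = y·sinθ with sinθ = 0.788011.
With the apex up, the centroid sits 2h/3 = 2 × 2.74/3 = 1.82667 m below the apex, so y_c = 5.5 + 1.82667 = 7.32667 m and h_c = 7.32667 × 0.788011 = 5.7735 m.
A = ½ × 2.2 × 2.74 = 3.014 m².
Resultant F = γ·h_c·A = 12.3606 × 5.7735 × 3.014 = 215.091 kN.

F ≈ 215.1 kN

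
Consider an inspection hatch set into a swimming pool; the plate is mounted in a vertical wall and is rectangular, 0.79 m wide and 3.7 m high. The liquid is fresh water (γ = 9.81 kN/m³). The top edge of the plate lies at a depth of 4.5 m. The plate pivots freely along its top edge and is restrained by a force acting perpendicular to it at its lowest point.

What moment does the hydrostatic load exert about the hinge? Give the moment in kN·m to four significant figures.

γ = 9.81 kN/m³.
The centroid lies 3.7/2 = 1.85 m below the top edge, so the centroid depth is h_c = 4.5 + 1.85 = 6.35 m.
A = 0.79 × 3.7 = 2.923 m².
Resultant F = γ·h_c·A = 9.81 × 6.35 × 2.923 = 182.084 kN.
I_c = b·h³/12 = 0.79 × 3.7³/12 = 3.33466 m⁴.
Centre of pressure: y_p = y_c + I_c/(y_c·A) = 6.35 + 3.33466/(6.35 × 2.923) = 6.35 + 0.179659 = 6.52966 m along the plane.
The resultant acts 1.85 + 0.179659 = 2.02966 m (along the plate) below the hinge at the top edge, so the moment about the hinge is M = F × 2.02966 = 182.084 × 2.02966 = 369.569 kN·m.

M ≈ 369.6 kN·m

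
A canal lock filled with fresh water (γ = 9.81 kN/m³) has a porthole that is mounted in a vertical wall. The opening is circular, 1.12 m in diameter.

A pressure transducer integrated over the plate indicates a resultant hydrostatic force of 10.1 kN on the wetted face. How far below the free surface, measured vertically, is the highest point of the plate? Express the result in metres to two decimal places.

d_top ≈ 0.49 m

γ = 9.81 kN/m³.
A = π(0.56)² = 0.985203 m².
From F = γ·h_c·A, the centroid depth is h_c = 10.1/(9.81 × 0.985203) = 1.04502 m.
The centroid is at the centre, 0.56 m below the top of the plate, so the highest point sits at h_top = 1.04502 − 0.56 = 0.48502 m below the surface.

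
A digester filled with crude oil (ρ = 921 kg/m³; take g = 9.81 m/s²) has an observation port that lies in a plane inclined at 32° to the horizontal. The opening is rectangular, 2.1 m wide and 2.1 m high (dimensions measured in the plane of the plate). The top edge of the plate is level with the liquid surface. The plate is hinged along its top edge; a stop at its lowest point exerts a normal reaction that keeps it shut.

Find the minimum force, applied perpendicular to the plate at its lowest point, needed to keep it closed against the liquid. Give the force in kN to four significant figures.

γ = ρg = 921 × 9.81 / 1000 = 9.03501 kN/m³.
Let θ = 32° be the plate's angle to the horizontal; measure y along the incline from where the plane meets the free surface. Vertical depth h = y·sinθ with sinθ = 0.529919.
The centroid lies 2.1/2 = 1.05 m below the top edge, so y_c = 1.05 m and h_c = 1.05 × 0.529919 = 0.556415 m.
A = 2.1 × 2.1 = 4.41 m².
Resultant F = γ·h_c·A = 9.03501 × 0.556415 × 4.41 = 22.17 kN.
I_c = b·h³/12 = 2.1 × 2.1³/12 = 1.62068 m⁴.
Centre of pressure: y_p = y_c + I_c/(y_c·A) = 1.05 + 1.62068/(1.05 × 4.41) = 1.05 + 0.350001 = 1.4 m along the plane.
The resultant acts 1.05 + 0.350001 = 1.4 m (along the plate) below the hinge at the top edge, so the moment about the hinge is M = F × 1.4 = 22.17 × 1.4 = 31.038 kN·m.
A normal force at the bottom, 2.1 m from the hinge, must supply this moment: P = 31.038/2.1 = 14.78 kN.

P ≈ 14.78 kN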